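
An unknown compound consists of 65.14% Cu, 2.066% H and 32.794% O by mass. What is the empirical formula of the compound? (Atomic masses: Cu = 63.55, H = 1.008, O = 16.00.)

CuH2O2

Assume 100 g: 65.14 g Cu, 2.066 g H, 32.794 g O.
Moles — Cu: 65.14 / 63.55 = 1.025 mol; H: 2.066 / 1.008 = 2.05 mol; O: 32.794 / 16.00 = 2.05 mol
Smallest is Cu at 1.025 mol; normalising gives Cu 1.000, H 2.000, O 2.000
≈ 1:2:2 → CuH2O2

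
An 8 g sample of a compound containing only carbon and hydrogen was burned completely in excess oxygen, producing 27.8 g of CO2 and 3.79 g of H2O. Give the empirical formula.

C3H2

mol C = 27.8 / 44.01 = 0.6317; mass C = 0.6317 × 12.01 = 7.586 g
mol H = 2 × (3.79 / 18.02) = 0.4206; mass H = 0.4206 × 1.008 = 0.4240 g
Smallest is H at 0.4206 mol; normalising gives C 1.502, H 1.000
Multiply by 2: C 3.00, H 2.00 → C3H2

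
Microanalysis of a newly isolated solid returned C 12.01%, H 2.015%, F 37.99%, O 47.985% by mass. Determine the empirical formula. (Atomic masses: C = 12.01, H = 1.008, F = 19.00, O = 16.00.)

Assume 100 g: 12.01 g C, 2.015 g H, 37.99 g F, 47.985 g O.
n(C) = 12.01/12.01 = 1, n(H) = 2.015/1.008 = 1.999, n(F) = 37.99/19.00 = 1.999, n(O) = 47.985/16.00 = 2.999
Ratios (÷ 1): C 1.000, H 1.999, F 1.999, O 2.999
→ CH2F2O3

CH2F2O3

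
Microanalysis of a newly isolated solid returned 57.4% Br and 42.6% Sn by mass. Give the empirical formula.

Assume 100 g: 57.4 g Br, 42.6 g Sn.
n(Br) = 57.4/79.90 = 0.7184, n(Sn) = 42.6/118.71 = 0.3589
Divide by the smallest (0.3589 mol Sn): Br 2.002, Sn 1.000
≈ 2:1 → Br2Sn

Br2Sn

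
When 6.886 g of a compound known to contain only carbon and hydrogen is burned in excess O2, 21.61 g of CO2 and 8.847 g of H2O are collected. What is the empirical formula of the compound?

mol C = 21.61 / 44.01 = 0.4910; mass C = 0.4910 × 12.01 = 5.897 g
mol H = 2 × (8.847 / 18.02) = 0.9819; mass H = 0.9819 × 1.008 = 0.9898 g
Smallest is C at 0.491 mol; normalising gives C 1.000, H 2.000
≈ 1:2 → CH2

CH2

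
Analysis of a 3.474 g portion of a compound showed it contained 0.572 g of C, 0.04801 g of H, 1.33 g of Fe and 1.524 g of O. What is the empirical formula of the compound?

C: 0.572 g ÷ 12.01 g/mol = 0.04763 mol
H: 0.04801 g ÷ 1.008 g/mol = 0.04763 mol
Fe: 1.33 g ÷ 55.85 g/mol = 0.02381 mol
O: 1.524 g ÷ 16.00 g/mol = 0.09525 mol
Divide by the smallest (0.02381 mol Fe): C 2.000, H 2.000, Fe 1.000, O 4.000
Ratio ≈ 2:2:1:4, so the empirical formula is C2H2FeO4

C2H2FeO4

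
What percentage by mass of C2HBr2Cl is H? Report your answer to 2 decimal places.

0.46%

Molar mass = 2(12.01) + 1(1.008) + 2(79.90) + 1(35.45) = 220.278 g/mol
Mass of H per mole = 1 × 1.008 = 1.008 g
% H = 1.008 / 220.278 × 100 = 0.46%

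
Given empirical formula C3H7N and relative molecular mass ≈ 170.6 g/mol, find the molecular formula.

Empirical-formula mass = 57.10 g/mol
n = 170.6 / 57.10 = 2.99 ≈ 3
Molecular formula = (C3H7N)3 = C9H21N3

C9H21N3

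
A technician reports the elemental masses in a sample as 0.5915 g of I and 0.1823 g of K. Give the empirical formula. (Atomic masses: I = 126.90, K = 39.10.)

IK

I: 0.5915 g ÷ 126.90 g/mol = 0.004661 mol
K: 0.1823 g ÷ 39.10 g/mol = 0.004662 mol
Divide by the smallest (0.004661 mol I): I 1.000, K 1.000
→ IK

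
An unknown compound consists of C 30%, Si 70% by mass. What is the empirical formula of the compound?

Assume 100 g: 30 g C, 70 g Si.
n(C) = 30/12.01 = 2.498, n(Si) = 70/28.09 = 2.492
Smallest is Si at 2.492 mol; normalising gives C 1.002, Si 1.000
→ CSi

CSi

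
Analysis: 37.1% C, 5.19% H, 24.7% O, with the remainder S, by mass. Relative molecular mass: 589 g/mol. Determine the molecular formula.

C18H30O9S6

Assume 100 g: 37.1 g C, 5.19 g H, 24.7 g O, 33.01 g S.
Moles — C: 37.1 / 12.01 = 3.089 mol; H: 5.19 / 1.008 = 5.149 mol; O: 24.7 / 16.00 = 1.544 mol; S: 33.01 / 32.07 = 1.029 mol
Ratios (÷ 1.029): C 3.001, H 5.002, O 1.500, S 1.000
×2: C 6.00, H 10.00, O 3.00, S 2.00 → C6H10O3S2
Empirical-formula mass = 194.28 g/mol
n = 589 / 194.28 = 3.03 ≈ 3
Molecular formula = (C6H10O3S2)×3 = C18H30O9S6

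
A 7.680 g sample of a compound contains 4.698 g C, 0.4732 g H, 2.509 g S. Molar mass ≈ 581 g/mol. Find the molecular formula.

C: 4.698 g ÷ 12.01 g/mol = 0.3912 mol
H: 0.4732 g ÷ 1.008 g/mol = 0.4694 mol
S: 2.509 g ÷ 32.07 g/mol = 0.07824 mol
Divide by the smallest (0.07824 mol S): C 5.000, H 6.000, S 1.000
→ C5H6S
Empirical-formula mass = 98.17 g/mol
n = 581 / 98.17 = 5.92 ≈ 6
Molecular formula = (C5H6S)×6 = C30H36S6

C30H36S6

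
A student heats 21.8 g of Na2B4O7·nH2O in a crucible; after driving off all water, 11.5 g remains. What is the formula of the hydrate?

Mass of water lost = 21.8 − 11.5 = 10.3 g → 10.3 / 18.02 = 0.5716 mol H2O
Molar mass of Na2B4O7 = 201.22 g/mol → mol Na2B4O7 = 11.5 / 201.22 = 0.05715
n = 0.5716 / 0.05715 = 10.00 ≈ 10 → Na2B4O7·10H2O

Na2B4O7·10H2O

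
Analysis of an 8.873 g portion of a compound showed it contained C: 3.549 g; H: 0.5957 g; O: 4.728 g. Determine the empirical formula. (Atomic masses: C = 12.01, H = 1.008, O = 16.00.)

C: 3.549 g ÷ 12.01 g/mol = 0.2955 mol
H: 0.5957 g ÷ 1.008 g/mol = 0.591 mol
O: 4.728 g ÷ 16.00 g/mol = 0.2955 mol
Divide by the smallest (0.2955 mol O): C 1.000, H 2.000, O 1.000
≈ 1:2:1 → CH2O

CH2O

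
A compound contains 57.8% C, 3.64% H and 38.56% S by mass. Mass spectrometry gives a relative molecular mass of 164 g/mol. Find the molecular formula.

C8H6S2

Assume 100 g: 57.8 g C, 3.64 g H, 38.56 g S.
C: 57.8 g ÷ 12.01 g/mol = 4.813 mol
H: 3.64 g ÷ 1.008 g/mol = 3.611 mol
S: 38.56 g ÷ 32.07 g/mol = 1.202 mol
Smallest is S at 1.202 mol; normalising gives C 4.003, H 3.003, S 1.000
→ C4H3S
Empirical-formula mass = 83.13 g/mol
n = 164 / 83.13 = 1.97 ≈ 2
Molecular formula = (C4H3S)×2 = C8H6S2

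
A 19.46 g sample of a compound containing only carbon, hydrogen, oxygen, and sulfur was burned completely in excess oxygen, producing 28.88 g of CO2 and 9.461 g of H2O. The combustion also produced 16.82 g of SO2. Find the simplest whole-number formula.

C5H8OS2

mol C = 28.88 / 44.01 = 0.6562; mass C = 0.6562 × 12.01 = 7.881 g
mol H = 2 × (9.461 / 18.02) = 1.050; mass H = 1.050 × 1.008 = 1.058 g
mol S = 16.82 / 64.07 = 0.2625; mass S = 8.419 g
mass O = 19.46 − (17.36) = 2.101 g → mol O = 0.1313
Smallest is O at 0.1313 mol; normalising gives C 4.997, H 7.996, O 1.000, S 1.999
≈ 5:8:1:2 → C5H8OS2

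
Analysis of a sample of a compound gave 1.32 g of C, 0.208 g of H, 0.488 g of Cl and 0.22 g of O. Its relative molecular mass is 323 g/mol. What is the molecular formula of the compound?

C: 1.32 g ÷ 12.01 g/mol = 0.1099 mol
H: 0.208 g ÷ 1.008 g/mol = 0.2063 mol
Cl: 0.488 g ÷ 35.45 g/mol = 0.01377 mol
O: 0.22 g ÷ 16.00 g/mol = 0.01375 mol
Ratios (÷ 0.01375): C 7.993, H 15.007, Cl 1.001, O 1.000
Ratio ≈ 8:15:1:1, so the empirical formula is C8H15ClO
Empirical-formula mass = 162.65 g/mol
n = 323 / 162.65 = 1.99 ≈ 2
Molecular formula = (C8H15ClO)×2 = C16H30Cl2O2

C16H30Cl2O2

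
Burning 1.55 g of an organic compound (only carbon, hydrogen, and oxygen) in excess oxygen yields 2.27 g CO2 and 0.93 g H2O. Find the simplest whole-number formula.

mol C = 2.27 / 44.01 = 0.05158; mass C = 0.05158 × 12.01 = 0.6195 g
mol H = 2 × (0.93 / 18.02) = 0.1032; mass H = 0.1032 × 1.008 = 0.1040 g
mass O = 1.55 − (0.7235) = 0.8265 g → mol O = 0.05166
Divide by the smallest (0.05158 mol C): C 1.000, H 2.001, O 1.001
Ratio ≈ 1:2:1, so the empirical formula is CH2O

CH2O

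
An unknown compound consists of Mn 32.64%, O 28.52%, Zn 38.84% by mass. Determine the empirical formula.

MnO3Zn

Assume 100 g: 32.64 g Mn, 28.52 g O, 38.84 g Zn.
n(Mn) = 32.64/54.94 = 0.5941, n(O) = 28.52/16.00 = 1.782, n(Zn) = 38.84/65.38 = 0.5941
Smallest is Zn at 0.5941 mol; normalising gives Mn 1.000, O 3.001, Zn 1.000
→ MnO3Zn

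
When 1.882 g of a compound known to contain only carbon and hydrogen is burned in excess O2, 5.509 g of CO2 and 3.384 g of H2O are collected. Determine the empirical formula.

CH3

mol C = 5.509 / 44.01 = 0.1252; mass C = 0.1252 × 12.01 = 1.503 g
mol H = 2 × (3.384 / 18.02) = 0.3756; mass H = 0.3756 × 1.008 = 0.3786 g
Ratios (÷ 0.1252): C 1.000, H 3.000
→ CH3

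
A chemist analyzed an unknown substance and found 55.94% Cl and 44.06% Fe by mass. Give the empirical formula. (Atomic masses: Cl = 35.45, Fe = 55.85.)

Assume 100 g: 55.94 g Cl, 44.06 g Fe.
n(Cl) = 55.94/35.45 = 1.578, n(Fe) = 44.06/55.85 = 0.7889
Divide by the smallest (0.7889 mol Fe): Cl 2.000, Fe 1.000
Ratio ≈ 2:1, so the empirical formula is Cl2Fe

Cl2Fe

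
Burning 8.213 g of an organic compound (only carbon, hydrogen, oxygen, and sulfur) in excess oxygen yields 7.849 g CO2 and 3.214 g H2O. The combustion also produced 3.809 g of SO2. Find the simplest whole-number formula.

mol C = 7.849 / 44.01 = 0.1783; mass C = 0.1783 × 12.01 = 2.142 g
mol H = 2 × (3.214 / 18.02) = 0.3567; mass H = 0.3567 × 1.008 = 0.3596 g
mol S = 3.809 / 64.07 = 0.05945; mass S = 1.907 g
mass O = 8.213 − (4.408) = 3.805 g → mol O = 0.2378
Ratios (÷ 0.05945): C 3.000, H 6.000, O 4.000, S 1.000
Ratio ≈ 3:6:4:1, so the empirical formula is C3H6O4S

C3H6O4S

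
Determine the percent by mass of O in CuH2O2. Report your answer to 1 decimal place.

32.8%

Molar mass = 1(63.55) + 2(1.008) + 2(16.00) = 97.566 g/mol
Mass of O per mole = 2 × 16.00 = 32.000 g
% O = 32.000 / 97.566 × 100 = 32.8%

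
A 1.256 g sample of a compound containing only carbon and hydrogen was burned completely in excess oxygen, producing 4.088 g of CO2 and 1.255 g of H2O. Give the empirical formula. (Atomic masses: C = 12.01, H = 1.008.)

C2H3

mol C = 4.088 / 44.01 = 0.09289; mass C = 0.09289 × 12.01 = 1.116 g
mol H = 2 × (1.255 / 18.02) = 0.1393; mass H = 0.1393 × 1.008 = 0.1404 g
Ratios (÷ 0.09289): C 1.000, H 1.500
Multiply by 2: C 2.00, H 3.00 → C2H3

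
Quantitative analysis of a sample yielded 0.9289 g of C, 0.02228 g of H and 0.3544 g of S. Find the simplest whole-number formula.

C7H2S

Moles — C: 0.9289 / 12.01 = 0.07734 mol; H: 0.02228 / 1.008 = 0.0221 mol; S: 0.3544 / 32.07 = 0.01105 mol
Smallest is S at 0.01105 mol; normalising gives C 6.999, H 2.000, S 1.000
≈ 7:2:1 → C7H2S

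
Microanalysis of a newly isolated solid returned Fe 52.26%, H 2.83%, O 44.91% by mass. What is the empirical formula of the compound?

FeH3O3

Assume 100 g: 52.26 g Fe, 2.83 g H, 44.91 g O.
n(Fe) = 52.26/55.85 = 0.9357, n(H) = 2.83/1.008 = 2.808, n(O) = 44.91/16.00 = 2.807
Divide by the smallest (0.9357 mol Fe): Fe 1.000, H 3.000, O 3.000
Ratio ≈ 1:3:3, so the empirical formula is FeH3O3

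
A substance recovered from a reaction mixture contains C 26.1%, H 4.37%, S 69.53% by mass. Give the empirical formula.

CH2S

Assume 100 g: 26.1 g C, 4.37 g H, 69.53 g S.
n(C) = 26.1/12.01 = 2.173, n(H) = 4.37/1.008 = 4.335, n(S) = 69.53/32.07 = 2.168
Divide by the smallest (2.168 mol S): C 1.002, H 2.000, S 1.000
→ CH2S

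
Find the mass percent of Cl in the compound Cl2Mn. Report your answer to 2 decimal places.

Molar mass = 2(35.45) + 1(54.94) = 125.840 g/mol
Mass of Cl per mole = 2 × 35.45 = 70.900 g
% Cl = 70.900 / 125.840 × 100 = 56.34%

56.34%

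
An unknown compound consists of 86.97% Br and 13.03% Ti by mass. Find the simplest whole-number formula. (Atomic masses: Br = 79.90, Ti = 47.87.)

Assume 100 g: 86.97 g Br, 13.03 g Ti.
Br: 86.97 g ÷ 79.90 g/mol = 1.088 mol
Ti: 13.03 g ÷ 47.87 g/mol = 0.2722 mol
Smallest is Ti at 0.2722 mol; normalising gives Br 3.999, Ti 1.000
→ Br4Ti

Br4Ti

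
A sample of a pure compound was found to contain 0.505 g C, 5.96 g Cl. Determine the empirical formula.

CCl4

C: 0.505 g ÷ 12.01 g/mol = 0.04205 mol
Cl: 5.96 g ÷ 35.45 g/mol = 0.1681 mol
Ratios (÷ 0.04205): C 1.000, Cl 3.998
≈ 1:4 → CCl4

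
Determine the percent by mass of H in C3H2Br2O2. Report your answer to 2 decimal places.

0.88%

Molar mass = 3(12.01) + 2(1.008) + 2(79.90) + 2(16.00) = 229.846 g/mol
Mass of H per mole = 2 × 1.008 = 2.016 g
% H = 2.016 / 229.846 × 100 = 0.88%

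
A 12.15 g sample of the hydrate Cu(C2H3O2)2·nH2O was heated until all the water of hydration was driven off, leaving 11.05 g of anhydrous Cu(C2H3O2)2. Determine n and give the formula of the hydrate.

Cu(C2H3O2)2·H2O

Mass of water lost = 12.15 − 11.05 = 1.1 g → 1.1 / 18.02 = 0.06104 mol H2O
Molar mass of Cu(C2H3O2)2 = 181.64 g/mol → mol Cu(C2H3O2)2 = 11.05 / 181.64 = 0.06084
n = 0.06104 / 0.06084 = 1.00 ≈ 1 → Cu(C2H3O2)2·H2O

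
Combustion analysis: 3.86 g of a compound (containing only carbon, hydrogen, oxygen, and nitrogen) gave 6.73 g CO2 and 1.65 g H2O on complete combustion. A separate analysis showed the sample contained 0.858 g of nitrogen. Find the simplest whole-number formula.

C5H6N2O2

mol C = 6.73 / 44.01 = 0.1529; mass C = 0.1529 × 12.01 = 1.837 g
mol H = 2 × (1.65 / 18.02) = 0.1831; mass H = 0.1831 × 1.008 = 0.1846 g
mol N = 0.858 / 14.01 = 0.06124
mass O = 3.86 − (2.879) = 0.9808 g → mol O = 0.06130
Smallest is N at 0.06124 mol; normalising gives C 2.497, H 2.990, N 1.000, O 1.001
Multiply by 2: C 4.99, H 5.98, N 2.00, O 2.00 → C5H6N2O2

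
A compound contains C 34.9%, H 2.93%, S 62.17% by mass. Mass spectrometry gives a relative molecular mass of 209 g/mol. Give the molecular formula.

C6H6S4

Assume 100 g: 34.9 g C, 2.93 g H, 62.17 g S.
n(C) = 34.9/12.01 = 2.906, n(H) = 2.93/1.008 = 2.907, n(S) = 62.17/32.07 = 1.939
Smallest is S at 1.939 mol; normalising gives C 1.499, H 1.499, S 1.000
Multiply by 2: C 3.00, H 3.00, S 2.00 → C3H3S2
Empirical-formula mass = 103.19 g/mol
n = 209 / 103.19 = 2.03 ≈ 2
Molecular formula = (C3H3S2)×2 = C6H6S4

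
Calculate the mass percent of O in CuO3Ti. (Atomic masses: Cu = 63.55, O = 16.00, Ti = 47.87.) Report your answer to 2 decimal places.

Molar mass = 1(63.55) + 3(16.00) + 1(47.87) = 159.420 g/mol
Mass of O per mole = 3 × 16.00 = 48.000 g
% O = 48.000 / 159.420 × 100 = 30.11%

30.11%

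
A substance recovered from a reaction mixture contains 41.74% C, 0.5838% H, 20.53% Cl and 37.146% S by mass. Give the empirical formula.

C6HClS2

Assume 100 g: 41.74 g C, 0.5838 g H, 20.53 g Cl, 37.146 g S.
C: 41.74 g ÷ 12.01 g/mol = 3.475 mol
H: 0.5838 g ÷ 1.008 g/mol = 0.5792 mol
Cl: 20.53 g ÷ 35.45 g/mol = 0.5791 mol
S: 37.146 g ÷ 32.07 g/mol = 1.158 mol
Divide by the smallest (0.5791 mol Cl): C 6.001, H 1.000, Cl 1.000, S 2.000
Ratio ≈ 6:1:1:2, so the empirical formula is C6HClS2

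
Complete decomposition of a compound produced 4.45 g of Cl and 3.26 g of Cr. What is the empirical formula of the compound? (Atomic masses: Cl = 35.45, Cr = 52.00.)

Cl2Cr

Moles — Cl: 4.45 / 35.45 = 0.1255 mol; Cr: 3.26 / 52.00 = 0.06269 mol
Ratios (÷ 0.06269): Cl 2.002, Cr 1.000
Ratio ≈ 2:1, so the empirical formula is Cl2Cr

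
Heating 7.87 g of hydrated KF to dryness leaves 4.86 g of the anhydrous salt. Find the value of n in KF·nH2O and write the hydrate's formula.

Mass of water lost = 7.87 − 4.86 = 3.01 g → 3.01 / 18.02 = 0.167 mol H2O
Molar mass of KF = 58.10 g/mol → mol KF = 4.86 / 58.10 = 0.08365
n = 0.167 / 0.08365 = 2.00 ≈ 2 → KF·2H2O

KF·2H2O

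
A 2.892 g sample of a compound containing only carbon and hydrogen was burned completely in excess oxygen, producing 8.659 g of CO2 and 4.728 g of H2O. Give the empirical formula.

C3H8

mol C = 8.659 / 44.01 = 0.1968; mass C = 0.1968 × 12.01 = 2.363 g
mol H = 2 × (4.728 / 18.02) = 0.5248; mass H = 0.5248 × 1.008 = 0.5289 g
Divide by the smallest (0.1968 mol C): C 1.000, H 2.667
Multiply by 3: C 3.00, H 8.00 → C3H8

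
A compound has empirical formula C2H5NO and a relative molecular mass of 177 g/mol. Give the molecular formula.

C6H15N3O3

Empirical-formula mass = 59.07 g/mol
n = 177 / 59.07 = 3.00 ≈ 3
Molecular formula = (C2H5NO)3 = C6H15N3O3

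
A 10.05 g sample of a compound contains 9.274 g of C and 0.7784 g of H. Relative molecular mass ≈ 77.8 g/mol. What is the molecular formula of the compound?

C: 9.274 g ÷ 12.01 g/mol = 0.7722 mol
H: 0.7784 g ÷ 1.008 g/mol = 0.7722 mol
Divide by the smallest (0.7722 mol C): C 1.000, H 1.000
→ CH
Empirical-formula mass = 13.02 g/mol
n = 77.8 / 13.02 = 5.98 ≈ 6
Molecular formula = (CH)×6 = C6H6

C6H6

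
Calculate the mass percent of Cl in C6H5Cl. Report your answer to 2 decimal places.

31.50%

Molar mass = 6(12.01) + 5(1.008) + 1(35.45) = 112.550 g/mol
Mass of Cl per mole = 1 × 35.45 = 35.450 g
% Cl = 35.450 / 112.550 × 100 = 31.50%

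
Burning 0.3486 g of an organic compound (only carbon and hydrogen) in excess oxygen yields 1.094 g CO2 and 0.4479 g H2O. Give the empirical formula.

CH2

mol C = 1.094 / 44.01 = 0.02486; mass C = 0.02486 × 12.01 = 0.2985 g
mol H = 2 × (0.4479 / 18.02) = 0.04971; mass H = 0.04971 × 1.008 = 0.05011 g
Smallest is C at 0.02486 mol; normalising gives C 1.000, H 2.000
≈ 1:2 → CH2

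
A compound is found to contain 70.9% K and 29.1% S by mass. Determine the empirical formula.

Assume 100 g: 70.9 g K, 29.1 g S.
Moles — K: 70.9 / 39.10 = 1.813 mol; S: 29.1 / 32.07 = 0.9074 mol
Ratios (÷ 0.9074): K 1.998, S 1.000
Ratio ≈ 2:1, so the empirical formula is K2S

K2S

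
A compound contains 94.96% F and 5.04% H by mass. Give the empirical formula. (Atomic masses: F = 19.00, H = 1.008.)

Assume 100 g: 94.96 g F, 5.04 g H.
Moles — F: 94.96 / 19.00 = 4.998 mol; H: 5.04 / 1.008 = 5 mol
Divide by the smallest (4.998 mol F): F 1.000, H 1.000
≈ 1:1 → FH

FH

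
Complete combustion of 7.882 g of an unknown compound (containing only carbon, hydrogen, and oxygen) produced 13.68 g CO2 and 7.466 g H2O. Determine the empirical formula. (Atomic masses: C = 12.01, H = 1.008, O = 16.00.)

mol C = 13.68 / 44.01 = 0.3108; mass C = 0.3108 × 12.01 = 3.733 g
mol H = 2 × (7.466 / 18.02) = 0.8286; mass H = 0.8286 × 1.008 = 0.8353 g
mass O = 7.882 − (4.568) = 3.314 g → mol O = 0.2071
Smallest is O at 0.2071 mol; normalising gives C 1.501, H 4.001, O 1.000
×2: C 3.00, H 8.00, O 2.00 → C3H8O2

C3H8O2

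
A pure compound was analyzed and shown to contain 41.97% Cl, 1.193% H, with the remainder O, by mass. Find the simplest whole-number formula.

ClHO3

Assume 100 g: 41.97 g Cl, 1.193 g H, 56.837 g O.
Moles — Cl: 41.97 / 35.45 = 1.184 mol; H: 1.193 / 1.008 = 1.184 mol; O: 56.837 / 16.00 = 3.552 mol
Smallest is H at 1.184 mol; normalising gives Cl 1.000, H 1.000, O 3.001
Ratio ≈ 1:1:3, so the empirical formula is ClHO3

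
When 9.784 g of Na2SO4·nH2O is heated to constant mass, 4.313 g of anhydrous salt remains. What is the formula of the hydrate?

Na2SO4·10H2O

Mass of water lost = 9.784 − 4.313 = 5.471 g → 5.471 / 18.02 = 0.3036 mol H2O
Molar mass of Na2SO4 = 142.05 g/mol → mol Na2SO4 = 4.313 / 142.05 = 0.03036
n = 0.3036 / 0.03036 = 10.00 ≈ 10 → Na2SO4·10H2O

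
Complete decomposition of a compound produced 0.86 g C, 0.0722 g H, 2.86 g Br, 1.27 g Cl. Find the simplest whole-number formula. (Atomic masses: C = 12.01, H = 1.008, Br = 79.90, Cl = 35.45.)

C2H2BrCl

C: 0.86 g ÷ 12.01 g/mol = 0.07161 mol
H: 0.0722 g ÷ 1.008 g/mol = 0.07163 mol
Br: 2.86 g ÷ 79.90 g/mol = 0.03579 mol
Cl: 1.27 g ÷ 35.45 g/mol = 0.03583 mol
Divide by the smallest (0.03579 mol Br): C 2.000, H 2.001, Br 1.000, Cl 1.001
→ C2H2BrCl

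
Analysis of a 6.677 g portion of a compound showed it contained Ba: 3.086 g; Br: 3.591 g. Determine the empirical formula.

BaBr2

Ba: 3.086 g ÷ 137.33 g/mol = 0.02247 mol
Br: 3.591 g ÷ 79.90 g/mol = 0.04494 mol
Smallest is Ba at 0.02247 mol; normalising gives Ba 1.000, Br 2.000
Ratio ≈ 1:2, so the empirical formula is BaBr2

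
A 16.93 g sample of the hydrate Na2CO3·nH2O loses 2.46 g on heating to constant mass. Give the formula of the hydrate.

Mass of anhydrous Na2CO3 = 16.93 − 2.46 = 14.47 g
mol H2O = 2.46 / 18.02 = 0.1365
Molar mass of Na2CO3 = 105.99 g/mol → mol Na2CO3 = 14.47 / 105.99 = 0.1365
n = 0.1365 / 0.1365 = 1.00 ≈ 1 → Na2CO3·H2O

Na2CO3·H2O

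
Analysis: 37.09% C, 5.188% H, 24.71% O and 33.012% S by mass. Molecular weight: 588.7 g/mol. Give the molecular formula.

C18H30O9S6

Assume 100 g: 37.09 g C, 5.188 g H, 24.71 g O, 33.012 g S.
Moles — C: 37.09 / 12.01 = 3.088 mol; H: 5.188 / 1.008 = 5.147 mol; O: 24.71 / 16.00 = 1.544 mol; S: 33.012 / 32.07 = 1.029 mol
Divide by the smallest (1.029 mol S): C 3.000, H 5.000, O 1.500, S 1.000
Scaling by 2: C 6.00, H 10.00, O 3.00, S 2.00 → C6H10O3S2
Empirical-formula mass = 194.28 g/mol
n = 588.7 / 194.28 = 3.03 ≈ 3
Molecular formula = (C6H10O3S2)×3 = C18H30O9S6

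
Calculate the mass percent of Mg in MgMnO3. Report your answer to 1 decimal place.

Molar mass = 1(24.31) + 1(54.94) + 3(16.00) = 127.250 g/mol
Mass of Mg per mole = 1 × 24.31 = 24.310 g
% Mg = 24.310 / 127.250 × 100 = 19.1%

19.1%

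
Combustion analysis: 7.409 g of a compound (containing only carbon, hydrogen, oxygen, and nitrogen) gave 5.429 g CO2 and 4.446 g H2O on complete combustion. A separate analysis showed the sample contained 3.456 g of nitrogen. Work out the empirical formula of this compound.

mol C = 5.429 / 44.01 = 0.1234; mass C = 0.1234 × 12.01 = 1.482 g
mol H = 2 × (4.446 / 18.02) = 0.4935; mass H = 0.4935 × 1.008 = 0.4974 g
mol N = 3.456 / 14.01 = 0.2467
mass O = 7.409 − (5.435) = 1.974 g → mol O = 0.1234
Ratios (÷ 0.1234): C 1.000, H 4.000, N 2.000, O 1.000
Ratio ≈ 1:4:2:1, so the empirical formula is CH4N2O

CH4N2O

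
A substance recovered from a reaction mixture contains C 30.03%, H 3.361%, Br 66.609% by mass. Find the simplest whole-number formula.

C3H4Br

Assume 100 g: 30.03 g C, 3.361 g H, 66.609 g Br.
C: 30.03 g ÷ 12.01 g/mol = 2.5 mol
H: 3.361 g ÷ 1.008 g/mol = 3.334 mol
Br: 66.609 g ÷ 79.90 g/mol = 0.8337 mol
Divide by the smallest (0.8337 mol Br): C 2.999, H 4.000, Br 1.000
→ C3H4Br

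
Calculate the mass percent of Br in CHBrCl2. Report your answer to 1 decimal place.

48.8%

Molar mass = 1(12.01) + 1(1.008) + 1(79.90) + 2(35.45) = 163.818 g/mol
Mass of Br per mole = 1 × 79.90 = 79.900 g
% Br = 79.900 / 163.818 × 100 = 48.8%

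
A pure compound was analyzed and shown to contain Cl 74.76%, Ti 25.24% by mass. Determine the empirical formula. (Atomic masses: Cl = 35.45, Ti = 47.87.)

Assume 100 g: 74.76 g Cl, 25.24 g Ti.
Cl: 74.76 g ÷ 35.45 g/mol = 2.109 mol
Ti: 25.24 g ÷ 47.87 g/mol = 0.5273 mol
Divide by the smallest (0.5273 mol Ti): Cl 4.000, Ti 1.000
→ Cl4Ti

Cl4Ti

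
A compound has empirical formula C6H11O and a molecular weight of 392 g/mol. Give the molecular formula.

Empirical-formula mass = 99.15 g/mol
n = 392 / 99.15 = 3.95 ≈ 4
Molecular formula = (C6H11O)4 = C24H44O4

C24H44O4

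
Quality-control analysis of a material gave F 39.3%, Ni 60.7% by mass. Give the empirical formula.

Assume 100 g: 39.3 g F, 60.7 g Ni.
F: 39.3 g ÷ 19.00 g/mol = 2.068 mol
Ni: 60.7 g ÷ 58.69 g/mol = 1.034 mol
Ratios (÷ 1.034): F 2.000, Ni 1.000
→ F2Ni

F2Ni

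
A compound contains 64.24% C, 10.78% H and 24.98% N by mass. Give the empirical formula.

Assume 100 g: 64.24 g C, 10.78 g H, 24.98 g N.
C: 64.24 g ÷ 12.01 g/mol = 5.349 mol
H: 10.78 g ÷ 1.008 g/mol = 10.69 mol
N: 24.98 g ÷ 14.01 g/mol = 1.783 mol
Smallest is N at 1.783 mol; normalising gives C 3.000, H 5.998, N 1.000
→ C3H6N

C3H6N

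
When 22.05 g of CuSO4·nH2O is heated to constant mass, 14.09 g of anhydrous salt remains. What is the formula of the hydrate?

Mass of water lost = 22.05 − 14.09 = 7.96 g → 7.96 / 18.02 = 0.4417 mol H2O
Molar mass of CuSO4 = 159.62 g/mol → mol CuSO4 = 14.09 / 159.62 = 0.08827
n = 0.4417 / 0.08827 = 5.00 ≈ 5 → CuSO4·5H2O

CuSO4·5H2O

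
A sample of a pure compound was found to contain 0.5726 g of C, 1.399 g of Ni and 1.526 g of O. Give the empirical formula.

C2NiO4

C: 0.5726 g ÷ 12.01 g/mol = 0.04768 mol
Ni: 1.399 g ÷ 58.69 g/mol = 0.02384 mol
O: 1.526 g ÷ 16.00 g/mol = 0.09538 mol
Smallest is Ni at 0.02384 mol; normalising gives C 2.000, Ni 1.000, O 4.001
≈ 2:1:4 → C2NiO4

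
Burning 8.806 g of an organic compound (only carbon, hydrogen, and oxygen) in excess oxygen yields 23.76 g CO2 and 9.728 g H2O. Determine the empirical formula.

C7H14O

mol C = 23.76 / 44.01 = 0.5399; mass C = 0.5399 × 12.01 = 6.484 g
mol H = 2 × (9.728 / 18.02) = 1.080; mass H = 1.080 × 1.008 = 1.088 g
mass O = 8.806 − (7.572) = 1.234 g → mol O = 0.07711
Ratios (÷ 0.07711): C 7.001, H 14.002, O 1.000
→ C7H14O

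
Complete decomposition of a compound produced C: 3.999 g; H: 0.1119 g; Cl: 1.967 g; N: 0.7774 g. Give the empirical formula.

Moles — C: 3.999 / 12.01 = 0.333 mol; H: 0.1119 / 1.008 = 0.111 mol; Cl: 1.967 / 35.45 = 0.05549 mol; N: 0.7774 / 14.01 = 0.05549 mol
Smallest is Cl at 0.05549 mol; normalising gives C 6.001, H 2.001, Cl 1.000, N 1.000
→ C6H2ClN

C6H2ClN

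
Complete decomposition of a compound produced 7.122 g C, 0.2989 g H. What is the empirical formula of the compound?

Moles — C: 7.122 / 12.01 = 0.593 mol; H: 0.2989 / 1.008 = 0.2965 mol
Smallest is H at 0.2965 mol; normalising gives C 2.000, H 1.000
≈ 2:1 → C2H

C2H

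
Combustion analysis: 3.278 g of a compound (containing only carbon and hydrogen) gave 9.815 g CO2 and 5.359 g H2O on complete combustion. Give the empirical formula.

C3H8

mol C = 9.815 / 44.01 = 0.2230; mass C = 0.2230 × 12.01 = 2.678 g
mol H = 2 × (5.359 / 18.02) = 0.5948; mass H = 0.5948 × 1.008 = 0.5995 g
Divide by the smallest (0.223 mol C): C 1.000, H 2.667
×3: C 3.00, H 8.00 → C3H8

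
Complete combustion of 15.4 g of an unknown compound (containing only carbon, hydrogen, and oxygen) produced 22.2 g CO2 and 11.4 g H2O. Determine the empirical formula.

mol C = 22.2 / 44.01 = 0.5044; mass C = 0.5044 × 12.01 = 6.058 g
mol H = 2 × (11.4 / 18.02) = 1.265; mass H = 1.265 × 1.008 = 1.275 g
mass O = 15.4 − (7.334) = 8.066 g → mol O = 0.5042
Smallest is O at 0.5042 mol; normalising gives C 1.001, H 2.510, O 1.000
Multiply by 2: C 2.00, H 5.02, O 2.00 → C2H5O2

C2H5O2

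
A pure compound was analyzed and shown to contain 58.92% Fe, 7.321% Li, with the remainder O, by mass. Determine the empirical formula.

FeLiO2

Assume 100 g: 58.92 g Fe, 7.321 g Li, 33.759 g O.
Moles — Fe: 58.92 / 55.85 = 1.055 mol; Li: 7.321 / 6.94 = 1.055 mol; O: 33.759 / 16.00 = 2.11 mol
Ratios (÷ 1.055): Fe 1.000, Li 1.000, O 2.000
Ratio ≈ 1:1:2, so the empirical formula is FeLiO2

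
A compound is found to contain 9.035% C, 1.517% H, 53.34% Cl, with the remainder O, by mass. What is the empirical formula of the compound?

CH2Cl2O3

Assume 100 g: 9.035 g C, 1.517 g H, 53.34 g Cl, 36.108 g O.
Moles — C: 9.035 / 12.01 = 0.7523 mol; H: 1.517 / 1.008 = 1.505 mol; Cl: 53.34 / 35.45 = 1.505 mol; O: 36.108 / 16.00 = 2.257 mol
Smallest is C at 0.7523 mol; normalising gives C 1.000, H 2.001, Cl 2.000, O 3.000
≈ 1:2:2:3 → CH2Cl2O3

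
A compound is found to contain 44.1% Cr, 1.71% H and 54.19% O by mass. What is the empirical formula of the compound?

CrH2O4

Assume 100 g: 44.1 g Cr, 1.71 g H, 54.19 g O.
Moles — Cr: 44.1 / 52.00 = 0.8481 mol; H: 1.71 / 1.008 = 1.696 mol; O: 54.19 / 16.00 = 3.387 mol
Ratios (÷ 0.8481): Cr 1.000, H 2.000, O 3.994
≈ 1:2:4 → CrH2O4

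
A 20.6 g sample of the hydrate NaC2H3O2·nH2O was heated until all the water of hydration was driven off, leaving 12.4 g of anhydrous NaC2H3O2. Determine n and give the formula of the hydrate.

NaC2H3O2·3H2O

Mass of water lost = 20.6 − 12.4 = 8.2 g → 8.2 / 18.02 = 0.455 mol H2O
Molar mass of NaC2H3O2 = 82.03 g/mol → mol NaC2H3O2 = 12.4 / 82.03 = 0.1512
n = 0.455 / 0.1512 = 3.01 ≈ 3 → NaC2H3O2·3H2O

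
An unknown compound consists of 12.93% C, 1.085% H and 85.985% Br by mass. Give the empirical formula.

CHBr

Assume 100 g: 12.93 g C, 1.085 g H, 85.985 g Br.
C: 12.93 g ÷ 12.01 g/mol = 1.077 mol
H: 1.085 g ÷ 1.008 g/mol = 1.076 mol
Br: 85.985 g ÷ 79.90 g/mol = 1.076 mol
Ratios (÷ 1.076): C 1.000, H 1.000, Br 1.000
Ratio ≈ 1:1:1, so the empirical formula is CHBr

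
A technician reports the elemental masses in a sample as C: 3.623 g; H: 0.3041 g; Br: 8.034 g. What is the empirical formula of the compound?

Moles — C: 3.623 / 12.01 = 0.3017 mol; H: 0.3041 / 1.008 = 0.3017 mol; Br: 8.034 / 79.90 = 0.1006 mol
Divide by the smallest (0.1006 mol Br): C 3.000, H 3.000, Br 1.000
→ C3H3Br

C3H3Br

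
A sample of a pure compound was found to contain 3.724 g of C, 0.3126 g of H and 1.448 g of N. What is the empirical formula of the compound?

Moles — C: 3.724 / 12.01 = 0.3101 mol; H: 0.3126 / 1.008 = 0.3101 mol; N: 1.448 / 14.01 = 0.1034 mol
Smallest is N at 0.1034 mol; normalising gives C 3.000, H 3.001, N 1.000
→ C3H3N

C3H3N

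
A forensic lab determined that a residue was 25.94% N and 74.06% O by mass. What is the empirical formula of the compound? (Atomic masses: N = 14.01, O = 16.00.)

N2O5

Assume 100 g: 25.94 g N, 74.06 g O.
N: 25.94 g ÷ 14.01 g/mol = 1.852 mol
O: 74.06 g ÷ 16.00 g/mol = 4.629 mol
Divide by the smallest (1.852 mol N): N 1.000, O 2.500
Multiply by 2: N 2.00, O 5.00 → N2O5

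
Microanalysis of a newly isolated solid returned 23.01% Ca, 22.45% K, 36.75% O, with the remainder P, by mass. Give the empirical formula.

CaKO4P

Assume 100 g: 23.01 g Ca, 22.45 g K, 36.75 g O, 17.79 g P.
n(Ca) = 23.01/40.08 = 0.5741, n(K) = 22.45/39.10 = 0.5742, n(O) = 36.75/16.00 = 2.297, n(P) = 17.79/30.97 = 0.5744
Ratios (÷ 0.5741): Ca 1.000, K 1.000, O 4.001, P 1.001
→ CaKO4P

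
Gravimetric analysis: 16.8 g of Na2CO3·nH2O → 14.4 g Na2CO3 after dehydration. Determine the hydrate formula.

Mass of water lost = 16.8 − 14.4 = 2.4 g → 2.4 / 18.02 = 0.1332 mol H2O
Molar mass of Na2CO3 = 105.99 g/mol → mol Na2CO3 = 14.4 / 105.99 = 0.1359
n = 0.1332 / 0.1359 = 0.98 ≈ 1 → Na2CO3·H2O

Na2CO3·H2O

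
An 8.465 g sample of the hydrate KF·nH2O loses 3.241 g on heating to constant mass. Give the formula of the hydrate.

Mass of anhydrous KF = 8.465 − 3.241 = 5.224 g
mol H2O = 3.241 / 18.02 = 0.1799
Molar mass of KF = 58.10 g/mol → mol KF = 5.224 / 58.10 = 0.08991
n = 0.1799 / 0.08991 = 2.00 ≈ 2 → KF·2H2O

KF·2H2O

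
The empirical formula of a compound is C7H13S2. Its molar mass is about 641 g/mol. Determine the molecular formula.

Empirical-formula mass = 161.31 g/mol
n = 641 / 161.31 = 3.97 ≈ 4
Molecular formula = (C7H13S2)4 = C28H52S8

C28H52S8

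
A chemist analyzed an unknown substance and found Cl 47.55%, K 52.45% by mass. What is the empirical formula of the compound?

Assume 100 g: 47.55 g Cl, 52.45 g K.
Moles — Cl: 47.55 / 35.45 = 1.341 mol; K: 52.45 / 39.10 = 1.341 mol
Smallest is Cl at 1.341 mol; normalising gives Cl 1.000, K 1.000
≈ 1:1 → ClK

ClK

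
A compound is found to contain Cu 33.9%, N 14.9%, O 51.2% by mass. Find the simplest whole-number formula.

Assume 100 g: 33.9 g Cu, 14.9 g N, 51.2 g O.
Moles — Cu: 33.9 / 63.55 = 0.5334 mol; N: 14.9 / 14.01 = 1.064 mol; O: 51.2 / 16.00 = 3.2 mol
Smallest is Cu at 0.5334 mol; normalising gives Cu 1.000, N 1.994, O 5.999
→ CuN2O6

CuN2O6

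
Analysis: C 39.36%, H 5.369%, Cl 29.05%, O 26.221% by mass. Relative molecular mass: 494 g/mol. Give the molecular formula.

C16H26Cl4O8

Assume 100 g: 39.36 g C, 5.369 g H, 29.05 g Cl, 26.221 g O.
C: 39.36 g ÷ 12.01 g/mol = 3.277 mol
H: 5.369 g ÷ 1.008 g/mol = 5.326 mol
Cl: 29.05 g ÷ 35.45 g/mol = 0.8195 mol
O: 26.221 g ÷ 16.00 g/mol = 1.639 mol
Ratios (÷ 0.8195): C 3.999, H 6.500, Cl 1.000, O 2.000
Multiply by 2: C 8.00, H 13.00, Cl 2.00, O 4.00 → C8H13Cl2O4
Empirical-formula mass = 244.08 g/mol
n = 494 / 244.08 = 2.02 ≈ 2
Molecular formula = (C8H13Cl2O4)×2 = C16H26Cl4O8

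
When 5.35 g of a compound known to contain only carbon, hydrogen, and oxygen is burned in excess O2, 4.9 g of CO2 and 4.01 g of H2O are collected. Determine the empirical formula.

CH4O2

mol C = 4.9 / 44.01 = 0.1113; mass C = 0.1113 × 12.01 = 1.337 g
mol H = 2 × (4.01 / 18.02) = 0.4451; mass H = 0.4451 × 1.008 = 0.4486 g
mass O = 5.35 − (1.786) = 3.564 g → mol O = 0.2228
Smallest is C at 0.1113 mol; normalising gives C 1.000, H 3.997, O 2.001
≈ 1:4:2 → CH4O2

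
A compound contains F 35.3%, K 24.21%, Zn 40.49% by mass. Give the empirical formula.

Assume 100 g: 35.3 g F, 24.21 g K, 40.49 g Zn.
n(F) = 35.3/19.00 = 1.858, n(K) = 24.21/39.10 = 0.6192, n(Zn) = 40.49/65.38 = 0.6193
Divide by the smallest (0.6192 mol K): F 3.001, K 1.000, Zn 1.000
→ F3KZn

F3KZn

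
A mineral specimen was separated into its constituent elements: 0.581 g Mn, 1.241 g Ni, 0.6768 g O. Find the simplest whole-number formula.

Mn: 0.581 g ÷ 54.94 g/mol = 0.01058 mol
Ni: 1.241 g ÷ 58.69 g/mol = 0.02114 mol
O: 0.6768 g ÷ 16.00 g/mol = 0.0423 mol
Smallest is Mn at 0.01058 mol; normalising gives Mn 1.000, Ni 1.999, O 4.000
≈ 1:2:4 → MnNi2O4

MnNi2O4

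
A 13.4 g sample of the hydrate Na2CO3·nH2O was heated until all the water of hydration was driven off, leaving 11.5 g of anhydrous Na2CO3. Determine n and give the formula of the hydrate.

Na2CO3·H2O

Mass of water lost = 13.4 − 11.5 = 1.9 g → 1.9 / 18.02 = 0.1054 mol H2O
Molar mass of Na2CO3 = 105.99 g/mol → mol Na2CO3 = 11.5 / 105.99 = 0.1085
n = 0.1054 / 0.1085 = 0.97 ≈ 1 → Na2CO3·H2O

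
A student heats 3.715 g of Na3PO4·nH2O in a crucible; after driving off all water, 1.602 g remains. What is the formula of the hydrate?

Na3PO4·12H2O

Mass of water lost = 3.715 − 1.602 = 2.113 g → 2.113 / 18.02 = 0.1173 mol H2O
Molar mass of Na3PO4 = 163.94 g/mol → mol Na3PO4 = 1.602 / 163.94 = 0.009772
n = 0.1173 / 0.009772 = 12.00 ≈ 12 → Na3PO4·12H2O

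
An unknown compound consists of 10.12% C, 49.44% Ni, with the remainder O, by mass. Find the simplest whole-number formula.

Assume 100 g: 10.12 g C, 49.44 g Ni, 40.44 g O.
n(C) = 10.12/12.01 = 0.8426, n(Ni) = 49.44/58.69 = 0.8424, n(O) = 40.44/16.00 = 2.527
Smallest is Ni at 0.8424 mol; normalising gives C 1.000, Ni 1.000, O 3.000
Ratio ≈ 1:1:3, so the empirical formula is CNiO3

CNiO3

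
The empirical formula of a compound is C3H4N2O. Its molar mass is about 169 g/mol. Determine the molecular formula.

C6H8N4O2

Empirical-formula mass = 84.08 g/mol
n = 169 / 84.08 = 2.01 ≈ 2
Molecular formula = (C3H4N2O)2 = C6H8N4O2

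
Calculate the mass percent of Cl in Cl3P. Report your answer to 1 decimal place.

77.4%

Molar mass = 3(35.45) + 1(30.97) = 137.320 g/mol
Mass of Cl per mole = 3 × 35.45 = 106.350 g
% Cl = 106.350 / 137.320 × 100 = 77.4%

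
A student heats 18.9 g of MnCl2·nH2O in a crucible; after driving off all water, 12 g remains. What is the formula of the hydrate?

Mass of water lost = 18.9 − 12 = 6.9 g → 6.9 / 18.02 = 0.3829 mol H2O
Molar mass of MnCl2 = 125.84 g/mol → mol MnCl2 = 12 / 125.84 = 0.09536
n = 0.3829 / 0.09536 = 4.02 ≈ 4 → MnCl2·4H2O

MnCl2·4H2O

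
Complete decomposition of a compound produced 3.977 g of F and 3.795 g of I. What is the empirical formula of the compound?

F: 3.977 g ÷ 19.00 g/mol = 0.2093 mol
I: 3.795 g ÷ 126.90 g/mol = 0.02991 mol
Smallest is I at 0.02991 mol; normalising gives F 6.999, I 1.000
≈ 7:1 → F7I

F7I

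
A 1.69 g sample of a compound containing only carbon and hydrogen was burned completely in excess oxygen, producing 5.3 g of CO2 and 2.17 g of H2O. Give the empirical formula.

CH2

mol C = 5.3 / 44.01 = 0.1204; mass C = 0.1204 × 12.01 = 1.446 g
mol H = 2 × (2.17 / 18.02) = 0.2408; mass H = 0.2408 × 1.008 = 0.2428 g
Smallest is C at 0.1204 mol; normalising gives C 1.000, H 2.000
→ CH2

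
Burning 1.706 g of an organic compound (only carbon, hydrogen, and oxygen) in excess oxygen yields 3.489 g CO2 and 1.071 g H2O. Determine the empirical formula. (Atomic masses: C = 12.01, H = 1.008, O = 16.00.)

C2H3O

mol C = 3.489 / 44.01 = 0.07928; mass C = 0.07928 × 12.01 = 0.9521 g
mol H = 2 × (1.071 / 18.02) = 0.1189; mass H = 0.1189 × 1.008 = 0.1198 g
mass O = 1.706 − (1.072) = 0.6341 g → mol O = 0.03963
Divide by the smallest (0.03963 mol O): C 2.001, H 3.000, O 1.000
Ratio ≈ 2:3:1, so the empirical formula is C2H3O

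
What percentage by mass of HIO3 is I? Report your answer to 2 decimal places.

Molar mass = 1(1.008) + 1(126.90) + 3(16.00) = 175.908 g/mol
Mass of I per mole = 1 × 126.90 = 126.900 g
% I = 126.900 / 175.908 × 100 = 72.14%

72.14%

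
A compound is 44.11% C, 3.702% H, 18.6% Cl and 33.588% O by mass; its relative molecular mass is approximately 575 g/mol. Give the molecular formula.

Assume 100 g: 44.11 g C, 3.702 g H, 18.6 g Cl, 33.588 g O.
n(C) = 44.11/12.01 = 3.673, n(H) = 3.702/1.008 = 3.673, n(Cl) = 18.6/35.45 = 0.5247, n(O) = 33.588/16.00 = 2.099
Ratios (÷ 0.5247): C 7.000, H 7.000, Cl 1.000, O 4.001
→ C7H7ClO4
Empirical-formula mass = 190.58 g/mol
n = 575 / 190.58 = 3.02 ≈ 3
Molecular formula = (C7H7ClO4)×3 = C21H21Cl3O12

C21H21Cl3O12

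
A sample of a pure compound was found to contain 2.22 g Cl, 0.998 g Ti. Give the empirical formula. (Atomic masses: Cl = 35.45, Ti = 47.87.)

Cl3Ti

Moles — Cl: 2.22 / 35.45 = 0.06262 mol; Ti: 0.998 / 47.87 = 0.02085 mol
Divide by the smallest (0.02085 mol Ti): Cl 3.004, Ti 1.000
≈ 3:1 → Cl3Ti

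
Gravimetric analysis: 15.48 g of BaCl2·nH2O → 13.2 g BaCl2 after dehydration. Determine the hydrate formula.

Mass of water lost = 15.48 − 13.2 = 2.28 g → 2.28 / 18.02 = 0.1265 mol H2O
Molar mass of BaCl2 = 208.23 g/mol → mol BaCl2 = 13.2 / 208.23 = 0.06339
n = 0.1265 / 0.06339 = 2.00 ≈ 2 → BaCl2·2H2O

BaCl2·2H2O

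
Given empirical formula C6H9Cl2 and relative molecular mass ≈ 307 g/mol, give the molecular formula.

C12H18Cl4

Empirical-formula mass = 152.03 g/mol
n = 307 / 152.03 = 2.02 ≈ 2
Molecular formula = (C6H9Cl2)2 = C12H18Cl4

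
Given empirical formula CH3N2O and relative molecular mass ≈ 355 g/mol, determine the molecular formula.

C6H18N12O6

Empirical-formula mass = 59.05 g/mol
n = 355 / 59.05 = 6.01 ≈ 6
Molecular formula = (CH3N2O)6 = C6H18N12O6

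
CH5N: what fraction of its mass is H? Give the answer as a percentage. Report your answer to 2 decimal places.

Molar mass = 1(12.01) + 5(1.008) + 1(14.01) = 31.060 g/mol
Mass of H per mole = 5 × 1.008 = 5.040 g
% H = 5.040 / 31.060 × 100 = 16.23%

16.23%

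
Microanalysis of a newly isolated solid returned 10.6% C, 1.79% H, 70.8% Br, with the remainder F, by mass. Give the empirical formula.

Assume 100 g: 10.6 g C, 1.79 g H, 70.8 g Br, 16.81 g F.
Moles — C: 10.6 / 12.01 = 0.8826 mol; H: 1.79 / 1.008 = 1.776 mol; Br: 70.8 / 79.90 = 0.8861 mol; F: 16.81 / 19.00 = 0.8847 mol
Smallest is C at 0.8826 mol; normalising gives C 1.000, H 2.012, Br 1.004, F 1.002
Ratio ≈ 1:2:1:1, so the empirical formula is CH2BrF

CH2BrF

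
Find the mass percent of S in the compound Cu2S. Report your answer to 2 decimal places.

20.15%

Molar mass = 2(63.55) + 1(32.07) = 159.170 g/mol
Mass of S per mole = 1 × 32.07 = 32.070 g
% S = 32.070 / 159.170 × 100 = 20.15%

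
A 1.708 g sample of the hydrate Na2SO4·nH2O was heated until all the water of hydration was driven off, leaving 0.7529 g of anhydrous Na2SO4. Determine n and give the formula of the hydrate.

Mass of water lost = 1.708 − 0.7529 = 0.9551 g → 0.9551 / 18.02 = 0.053 mol H2O
Molar mass of Na2SO4 = 142.05 g/mol → mol Na2SO4 = 0.7529 / 142.05 = 0.0053
n = 0.053 / 0.0053 = 10.00 ≈ 10 → Na2SO4·10H2O

Na2SO4·10H2O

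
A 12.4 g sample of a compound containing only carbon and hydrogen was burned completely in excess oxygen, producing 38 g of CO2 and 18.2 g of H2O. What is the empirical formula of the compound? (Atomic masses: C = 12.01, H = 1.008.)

mol C = 38 / 44.01 = 0.8634; mass C = 0.8634 × 12.01 = 10.37 g
mol H = 2 × (18.2 / 18.02) = 2.020; mass H = 2.020 × 1.008 = 2.036 g
Ratios (÷ 0.8634): C 1.000, H 2.339
×3: C 3.00, H 7.02 → C3H7

C3H7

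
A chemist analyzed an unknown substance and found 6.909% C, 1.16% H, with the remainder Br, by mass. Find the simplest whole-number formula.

CH2Br2

Assume 100 g: 6.909 g C, 1.16 g H, 91.931 g Br.
n(C) = 6.909/12.01 = 0.5753, n(H) = 1.16/1.008 = 1.151, n(Br) = 91.931/79.90 = 1.151
Smallest is C at 0.5753 mol; normalising gives C 1.000, H 2.000, Br 2.000
→ CH2Br2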